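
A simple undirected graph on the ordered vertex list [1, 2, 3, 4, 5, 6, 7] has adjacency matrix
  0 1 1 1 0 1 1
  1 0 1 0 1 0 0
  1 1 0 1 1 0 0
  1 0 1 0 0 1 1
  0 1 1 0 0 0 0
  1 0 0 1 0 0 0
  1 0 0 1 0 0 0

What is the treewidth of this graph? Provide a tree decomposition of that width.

Every bag has size at most 3, so the width is 3 − 1 = 2 and tw(G) ≤ 2. On the other hand G contains the 3-clique {1, 2, 3}. A clique must lie in a single bag of any decomposition, so no decomposition can have width below 2. Therefore the treewidth is 2.

Treewidth 2.
One optimal decomposition is:
Bags: B1 = {1, 3, 4}  B2 = {1, 2, 3}  B3 = {1, 4, 6}  B4 = {1, 4, 7}  B5 = {2, 3, 5}
Tree: B1–B2, B1–B3, B1–B4, B2–B5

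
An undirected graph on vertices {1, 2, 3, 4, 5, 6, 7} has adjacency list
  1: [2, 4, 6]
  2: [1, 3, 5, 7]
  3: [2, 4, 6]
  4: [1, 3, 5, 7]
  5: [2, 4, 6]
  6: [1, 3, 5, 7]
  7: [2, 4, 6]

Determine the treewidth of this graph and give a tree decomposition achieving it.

Treewidth 3.
Bags: B1 = {2, 4, 5, 6}  B2 = {2, 3, 4, 6}  B3 = {1, 2, 4, 6}  B4 = {2, 4, 6, 7}
Tree: B1–B2, B2–B3, B3–B4

Every bag has size at most 4, so the width is 4 − 1 = 3 and tw(G) ≤ 3. For the lower bound: the 4 vertex sets {4,5}, {3,6}, {2}, {1} are disjoint, each induces a connected subgraph, and every pair is joined by at least one edge of G. Contracting each set to a single vertex therefore yields K_{4} as a minor, and since treewidth is minor-monotone, tw(G) ≥ tw(K_{4}) = 3. Hence tw(G) = 3 exactly.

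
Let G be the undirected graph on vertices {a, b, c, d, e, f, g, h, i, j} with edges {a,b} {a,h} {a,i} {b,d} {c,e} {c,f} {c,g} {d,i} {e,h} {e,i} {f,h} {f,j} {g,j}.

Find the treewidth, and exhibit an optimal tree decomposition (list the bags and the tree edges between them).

Every bag has size at most 3, so the width is 3 − 1 = 2 and tw(G) ≤ 2. The edges d–b–a–i–d form a cycle, so G is not a tree and its treewidth is at least 2. Combining the bounds, tw(G) = 2.

Treewidth 2.
Bags: B1 = {b, d, i}  B2 = {a, b, i}  B3 = {a, e, i}  B4 = {a, e, h}  B5 = {c, e, h}  B6 = {c, f, h}  B7 = {c, f, g}  B8 = {f, g, j}
Tree: B1–B2, B2–B3, B3–B4, B4–B5, B5–B6, B6–B7, B7–B8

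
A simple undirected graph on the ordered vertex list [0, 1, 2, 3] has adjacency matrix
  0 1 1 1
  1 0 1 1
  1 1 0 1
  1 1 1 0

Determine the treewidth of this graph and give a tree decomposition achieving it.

Treewidth 3.
Bags: B1 = {0, 1, 2, 3}
Tree: (single bag)

A single bag containing all 4 vertices is trivially a valid decomposition of width 3. On the other hand G contains the 4-clique {0, 1, 2, 3}. A clique must lie in a single bag of any decomposition, so no decomposition can have width below 3. The upper and lower bounds meet at 3, so that is the treewidth.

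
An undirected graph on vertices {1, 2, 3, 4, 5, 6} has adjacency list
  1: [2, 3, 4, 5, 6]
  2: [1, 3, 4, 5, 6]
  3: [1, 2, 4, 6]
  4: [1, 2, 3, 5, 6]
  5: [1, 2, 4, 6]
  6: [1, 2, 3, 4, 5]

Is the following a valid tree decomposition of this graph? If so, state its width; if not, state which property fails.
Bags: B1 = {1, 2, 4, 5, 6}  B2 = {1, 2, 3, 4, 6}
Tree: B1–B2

Every vertex of G appears in some bag (union = {1, 2, 3, 4, 5, 6}); every edge is covered by a bag; and for each vertex v the set of bags containing v is connected in the bag tree. The decomposition is therefore valid. The largest bag has 5 vertices, so the width is 4.

Yes; width 4.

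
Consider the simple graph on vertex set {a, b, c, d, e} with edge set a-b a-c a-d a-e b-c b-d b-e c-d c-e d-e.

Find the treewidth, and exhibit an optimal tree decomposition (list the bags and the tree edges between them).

Treewidth 4.
One optimal decomposition is:
Bags: B1 = {a, b, c, d, e}
Tree: (single bag)

A single bag containing all 5 vertices is trivially a valid decomposition of width 4. On the other hand G contains the 5-clique {a, b, c, d, e}. A clique must lie in a single bag of any decomposition, so no decomposition can have width below 4. The upper and lower bounds meet at 4, so that is the treewidth.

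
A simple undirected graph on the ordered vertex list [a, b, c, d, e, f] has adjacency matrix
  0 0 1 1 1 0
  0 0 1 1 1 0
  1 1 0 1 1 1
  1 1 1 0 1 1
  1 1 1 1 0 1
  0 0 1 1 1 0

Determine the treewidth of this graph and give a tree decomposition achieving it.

Treewidth 3.
One such decomposition:
Bags: B1 = {b, c, d, e}  B2 = {c, d, e, f}  B3 = {a, c, d, e}
Tree: B1–B2, B2–B3

Each bag holds 4 vertices, so the decomposition has width 3, which upper-bounds the treewidth. Conversely, {a, c, d, e} is a clique of size 4, and the vertices of any clique must share a bag in every tree decomposition; so some bag has ≥ 4 vertices and tw(G) ≥ 3. Hence tw(G) = 3 exactly.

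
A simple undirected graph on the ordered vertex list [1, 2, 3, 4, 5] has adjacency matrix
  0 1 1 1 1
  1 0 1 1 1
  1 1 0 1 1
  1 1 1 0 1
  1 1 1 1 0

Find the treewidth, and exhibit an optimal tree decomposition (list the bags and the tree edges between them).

With just one bag of size 5, the width is 5 − 1 = 4, so tw(G) ≤ 4. For the lower bound, the 5 vertices {1, 2, 3, 4, 5} are pairwise adjacent, and any tree decomposition puts a clique entirely inside one bag — forcing width ≥ 4. Therefore the treewidth is 4.

Treewidth 4.
Bags: B1 = {1, 2, 3, 4, 5}
Tree: (single bag)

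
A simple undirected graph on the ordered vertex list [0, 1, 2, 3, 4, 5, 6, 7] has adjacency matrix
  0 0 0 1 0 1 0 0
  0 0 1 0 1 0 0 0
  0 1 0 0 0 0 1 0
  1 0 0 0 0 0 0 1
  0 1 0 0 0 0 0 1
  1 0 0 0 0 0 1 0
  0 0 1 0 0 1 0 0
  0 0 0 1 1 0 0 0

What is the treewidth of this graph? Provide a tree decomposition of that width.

The largest bag has 3 vertices, giving width 2; this decomposition certifies tw(G) ≤ 2. Since 7–3–0–5–6–2–1–4–7 is a cycle in G, G is not acyclic. Forests are exactly the graphs of treewidth ≤ 1, so tw(G) ≥ 2. Hence tw(G) = 2 exactly.

Treewidth 2.
One optimal decomposition is:
Bags: B1 = {0, 3, 7}  B2 = {0, 5, 7}  B3 = {5, 6, 7}  B4 = {2, 6, 7}  B5 = {1, 2, 7}  B6 = {1, 4, 7}
Tree: B1–B2, B2–B3, B3–B4, B4–B5, B5–B6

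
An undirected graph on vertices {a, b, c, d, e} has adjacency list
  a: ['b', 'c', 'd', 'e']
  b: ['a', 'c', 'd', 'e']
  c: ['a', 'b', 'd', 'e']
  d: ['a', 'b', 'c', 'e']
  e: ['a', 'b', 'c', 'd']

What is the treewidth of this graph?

A width-4 tree decomposition is:
Bags: B1 = {a, b, c, d, e}
Tree: (single bag)
With just one bag of size 5, the width is 5 − 1 = 4, so tw(G) ≤ 4. On the other hand G contains the 5-clique {a, b, c, d, e}. A clique must lie in a single bag of any decomposition, so no decomposition can have width below 4. Combining the bounds, tw(G) = 4.

4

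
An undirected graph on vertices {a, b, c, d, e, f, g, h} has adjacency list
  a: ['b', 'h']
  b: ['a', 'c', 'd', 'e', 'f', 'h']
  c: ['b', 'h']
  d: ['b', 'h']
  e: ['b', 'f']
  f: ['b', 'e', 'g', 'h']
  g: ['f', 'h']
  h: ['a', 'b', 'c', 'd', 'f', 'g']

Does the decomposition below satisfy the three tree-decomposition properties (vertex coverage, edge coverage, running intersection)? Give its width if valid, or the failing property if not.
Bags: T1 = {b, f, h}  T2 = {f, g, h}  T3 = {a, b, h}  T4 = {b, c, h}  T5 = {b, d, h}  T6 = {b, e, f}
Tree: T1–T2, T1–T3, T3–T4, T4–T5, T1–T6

Every vertex of G appears in some bag (union = {a, b, c, d, e, f, g, h}); every edge is covered by a bag; and for each vertex v the set of bags containing v is connected in the bag tree. The decomposition is therefore valid. The largest bag has 3 vertices, so the width is 2.

Yes; width 2.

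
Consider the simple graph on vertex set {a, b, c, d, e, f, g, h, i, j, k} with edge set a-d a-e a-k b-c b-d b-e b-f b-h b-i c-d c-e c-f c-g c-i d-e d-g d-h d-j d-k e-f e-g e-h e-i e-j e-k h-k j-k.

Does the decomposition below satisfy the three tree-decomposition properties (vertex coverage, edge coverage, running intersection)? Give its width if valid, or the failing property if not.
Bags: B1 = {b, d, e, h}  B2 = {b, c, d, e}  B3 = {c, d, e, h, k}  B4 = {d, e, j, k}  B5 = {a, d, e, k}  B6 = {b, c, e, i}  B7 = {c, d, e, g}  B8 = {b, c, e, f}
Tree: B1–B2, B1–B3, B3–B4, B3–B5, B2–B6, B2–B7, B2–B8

No — bags containing vertex c are not connected in the tree.

A tree decomposition must satisfy three properties: every vertex lies in some bag; for every edge, both endpoints lie together in some bag; and for every vertex, the bags containing it form a connected subtree. Here bags containing vertex c are not connected in the tree, so the decomposition is invalid.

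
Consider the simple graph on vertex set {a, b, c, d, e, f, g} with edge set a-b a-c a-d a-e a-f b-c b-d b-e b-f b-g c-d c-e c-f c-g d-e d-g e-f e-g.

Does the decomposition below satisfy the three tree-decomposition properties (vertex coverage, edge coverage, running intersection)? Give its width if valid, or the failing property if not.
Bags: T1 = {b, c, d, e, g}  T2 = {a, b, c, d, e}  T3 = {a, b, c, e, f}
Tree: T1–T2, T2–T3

Yes; width 4.

Every vertex of G appears in some bag (union = {a, b, c, d, e, f, g}); every edge is covered by a bag; and for each vertex v the set of bags containing v is connected in the bag tree. The decomposition is therefore valid. The largest bag has 5 vertices, so the width is 4.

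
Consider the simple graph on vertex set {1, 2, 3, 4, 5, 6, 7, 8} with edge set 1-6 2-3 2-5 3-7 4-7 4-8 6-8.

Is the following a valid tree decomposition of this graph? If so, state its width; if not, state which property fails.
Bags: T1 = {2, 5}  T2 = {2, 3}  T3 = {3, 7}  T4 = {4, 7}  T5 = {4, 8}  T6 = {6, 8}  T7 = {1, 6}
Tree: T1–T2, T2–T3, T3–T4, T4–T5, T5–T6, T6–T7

Yes; width 1.

Every vertex of G appears in some bag (union = {1, 2, 3, 4, 5, 6, 7, 8}); every edge is covered by a bag; and for each vertex v the set of bags containing v is connected in the bag tree. The decomposition is therefore valid. The largest bag has 2 vertices, so the width is 1.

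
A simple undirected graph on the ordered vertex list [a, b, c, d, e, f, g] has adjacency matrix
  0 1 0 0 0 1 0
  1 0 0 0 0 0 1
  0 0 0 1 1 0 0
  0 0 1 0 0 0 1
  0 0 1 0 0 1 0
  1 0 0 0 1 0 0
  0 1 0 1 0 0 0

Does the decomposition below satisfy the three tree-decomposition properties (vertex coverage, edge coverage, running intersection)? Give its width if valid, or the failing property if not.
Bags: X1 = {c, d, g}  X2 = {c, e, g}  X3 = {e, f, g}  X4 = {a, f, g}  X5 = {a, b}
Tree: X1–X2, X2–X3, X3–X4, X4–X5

A tree decomposition must satisfy three properties: every vertex lies in some bag; for every edge, both endpoints lie together in some bag; and for every vertex, the bags containing it form a connected subtree. Here edge (g,b) lies in no bag, so the decomposition is invalid.

No — edge (g,b) lies in no bag.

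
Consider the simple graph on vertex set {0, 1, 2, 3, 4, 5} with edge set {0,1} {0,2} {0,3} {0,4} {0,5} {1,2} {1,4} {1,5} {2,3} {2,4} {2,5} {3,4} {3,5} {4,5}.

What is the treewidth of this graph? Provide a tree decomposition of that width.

Treewidth 4.
One optimal decomposition is:
Bags: B1 = {0, 2, 3, 4, 5}  B2 = {0, 1, 2, 4, 5}
Tree: B1–B2

Every bag has size at most 5, so the width is 5 − 1 = 4 and tw(G) ≤ 4. On the other hand G contains the 5-clique {0, 1, 2, 4, 5}. A clique must lie in a single bag of any decomposition, so no decomposition can have width below 4. Combining the bounds, tw(G) = 4.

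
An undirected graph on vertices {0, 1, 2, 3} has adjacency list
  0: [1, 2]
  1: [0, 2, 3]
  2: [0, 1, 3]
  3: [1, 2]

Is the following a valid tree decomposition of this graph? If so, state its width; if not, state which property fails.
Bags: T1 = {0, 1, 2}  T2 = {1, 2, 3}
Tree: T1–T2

Every vertex of G appears in some bag (union = {0, 1, 2, 3}); every edge is covered by a bag; and for each vertex v the set of bags containing v is connected in the bag tree. The decomposition is therefore valid. The largest bag has 3 vertices, so the width is 2.

Yes; width 2.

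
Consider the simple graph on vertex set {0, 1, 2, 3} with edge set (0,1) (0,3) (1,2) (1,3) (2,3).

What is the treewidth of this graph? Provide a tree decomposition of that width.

The largest bag has 3 vertices, giving width 2; this decomposition certifies tw(G) ≤ 2. On the other hand G contains the 3-clique {0, 1, 3}. A clique must lie in a single bag of any decomposition, so no decomposition can have width below 2. The upper and lower bounds meet at 2, so that is the treewidth.

Treewidth 2.
One optimal decomposition is:
Bags: B1 = {1, 2, 3}  B2 = {0, 1, 3}
Tree: B1–B2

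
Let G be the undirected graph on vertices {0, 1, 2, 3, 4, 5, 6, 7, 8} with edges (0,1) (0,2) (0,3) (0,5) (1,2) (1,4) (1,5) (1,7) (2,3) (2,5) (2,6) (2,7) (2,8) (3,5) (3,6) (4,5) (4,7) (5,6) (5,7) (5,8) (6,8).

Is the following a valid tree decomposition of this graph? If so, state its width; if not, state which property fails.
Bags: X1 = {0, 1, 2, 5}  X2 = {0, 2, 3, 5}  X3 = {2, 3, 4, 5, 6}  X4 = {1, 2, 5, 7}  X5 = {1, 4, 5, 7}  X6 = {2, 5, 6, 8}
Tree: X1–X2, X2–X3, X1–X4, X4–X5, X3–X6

A tree decomposition must satisfy three properties: every vertex lies in some bag; for every edge, both endpoints lie together in some bag; and for every vertex, the bags containing it form a connected subtree. Here bags containing vertex 4 are not connected in the tree, so the decomposition is invalid.

No — bags containing vertex 4 are not connected in the tree.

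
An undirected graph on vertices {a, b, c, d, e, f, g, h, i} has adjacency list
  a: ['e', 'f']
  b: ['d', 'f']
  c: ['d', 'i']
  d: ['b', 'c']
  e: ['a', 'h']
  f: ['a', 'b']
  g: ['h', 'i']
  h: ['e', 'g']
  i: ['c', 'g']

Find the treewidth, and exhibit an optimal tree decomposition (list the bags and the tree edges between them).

Every bag has size at most 3, so the width is 3 − 1 = 2 and tw(G) ≤ 2. For the lower bound, G contains the cycle c–i–g–h–e–a–f–b–d–c, so G is not a forest; only forests have treewidth ≤ 1, hence tw(G) ≥ 2. The upper and lower bounds meet at 2, so that is the treewidth.

Treewidth 2.
One optimal decomposition is:
Bags: B1 = {c, g, i}  B2 = {c, g, h}  B3 = {c, e, h}  B4 = {a, c, e}  B5 = {a, c, f}  B6 = {b, c, f}  B7 = {b, c, d}
Tree: B1–B2, B2–B3, B3–B4, B4–B5, B5–B6, B6–B7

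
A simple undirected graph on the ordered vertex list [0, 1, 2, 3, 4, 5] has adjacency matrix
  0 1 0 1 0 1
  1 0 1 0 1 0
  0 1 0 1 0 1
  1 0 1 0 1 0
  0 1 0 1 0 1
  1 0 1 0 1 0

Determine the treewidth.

3

A width-3 tree decomposition is:
Bags: B1 = {0, 1, 2, 4}  B2 = {0, 2, 4, 5}  B3 = {0, 2, 3, 4}
Tree: B1–B2, B2–B3
Every bag has size at most 4, so the width is 4 − 1 = 3 and tw(G) ≤ 3. For the lower bound: the 4 vertex sets {1,2}, {4,5}, {0}, {3} are disjoint, each induces a connected subgraph, and every pair is joined by at least one edge of G. Contracting each set to a single vertex therefore yields K_{4} as a minor, and since treewidth is minor-monotone, tw(G) ≥ tw(K_{4}) = 3. Hence tw(G) = 3 exactly.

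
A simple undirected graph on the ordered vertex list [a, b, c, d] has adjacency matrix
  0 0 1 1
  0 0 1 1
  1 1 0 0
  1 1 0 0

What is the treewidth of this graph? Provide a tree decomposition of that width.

Treewidth 2.
Bags: B1 = {b, c, d}  B2 = {a, c, d}
Tree: B1–B2

Every bag has size at most 3, so the width is 3 − 1 = 2 and tw(G) ≤ 2. For the lower bound, G contains the cycle c–b–d–a–c, so G is not a forest; only forests have treewidth ≤ 1, hence tw(G) ≥ 2. Therefore the treewidth is 2.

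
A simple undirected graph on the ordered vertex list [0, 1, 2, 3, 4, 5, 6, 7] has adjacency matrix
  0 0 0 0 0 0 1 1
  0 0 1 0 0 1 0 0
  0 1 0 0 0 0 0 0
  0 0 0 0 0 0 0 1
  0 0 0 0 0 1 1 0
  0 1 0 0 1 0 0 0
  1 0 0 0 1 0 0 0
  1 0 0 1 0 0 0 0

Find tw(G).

1

A width-1 tree decomposition is:
Bags: B1 = {3, 7}  B2 = {0, 7}  B3 = {0, 6}  B4 = {4, 6}  B5 = {4, 5}  B6 = {1, 5}  B7 = {1, 2}
Tree: B1–B2, B2–B3, B3–B4, B4–B5, B5–B6, B6–B7
Every bag has size at most 2, so the width is 2 − 1 = 1 and tw(G) ≤ 1. Any graph with an edge has treewidth ≥ 1, and G has the edge 3–7. Hence tw(G) = 1 exactly.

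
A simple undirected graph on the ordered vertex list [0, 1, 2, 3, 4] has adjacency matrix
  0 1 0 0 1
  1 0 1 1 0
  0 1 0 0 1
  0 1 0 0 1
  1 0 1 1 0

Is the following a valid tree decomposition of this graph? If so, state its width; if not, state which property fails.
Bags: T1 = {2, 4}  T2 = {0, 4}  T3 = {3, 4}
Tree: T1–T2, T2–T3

A tree decomposition must satisfy three properties: every vertex lies in some bag; for every edge, both endpoints lie together in some bag; and for every vertex, the bags containing it form a connected subtree. Here vertex 1 appears in no bag, so the decomposition is invalid.

No — vertex 1 appears in no bag.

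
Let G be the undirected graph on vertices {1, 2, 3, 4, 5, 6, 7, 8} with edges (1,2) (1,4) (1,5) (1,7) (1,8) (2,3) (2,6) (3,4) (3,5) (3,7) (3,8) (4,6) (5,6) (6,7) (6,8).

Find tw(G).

3

A width-3 tree decomposition is:
Bags: B1 = {1, 3, 6, 8}  B2 = {1, 2, 3, 6}  B3 = {1, 3, 4, 6}  B4 = {1, 3, 6, 7}  B5 = {1, 3, 5, 6}
Tree: B1–B2, B2–B3, B3–B4, B4–B5
Every bag has size at most 4, so the width is 4 − 1 = 3 and tw(G) ≤ 3. For the lower bound: the 4 vertex sets {1,8}, {2,3}, {6}, {4} are disjoint, each induces a connected subgraph, and every pair is joined by at least one edge of G. Contracting each set to a single vertex therefore yields K_{4} as a minor, and since treewidth is minor-monotone, tw(G) ≥ tw(K_{4}) = 3. Therefore the treewidth is 3.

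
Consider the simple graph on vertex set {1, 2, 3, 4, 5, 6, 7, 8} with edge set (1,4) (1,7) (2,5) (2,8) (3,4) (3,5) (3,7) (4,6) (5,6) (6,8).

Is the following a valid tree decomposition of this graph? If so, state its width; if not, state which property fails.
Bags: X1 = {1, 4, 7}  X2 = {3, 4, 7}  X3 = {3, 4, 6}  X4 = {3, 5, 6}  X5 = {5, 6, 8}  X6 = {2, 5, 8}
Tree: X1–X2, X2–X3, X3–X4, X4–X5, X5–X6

Vertex coverage: the bags together contain {1, 2, 3, 4, 5, 6, 7, 8}, the full vertex set. Edge coverage: each edge of G has both endpoints in at least one bag. Running intersection: for every vertex, the bags containing it form a connected subtree. All three properties hold, so this is a valid tree decomposition of width max|bag| − 1 = 2, and hence tw(G) ≤ 2.

Yes; width 2.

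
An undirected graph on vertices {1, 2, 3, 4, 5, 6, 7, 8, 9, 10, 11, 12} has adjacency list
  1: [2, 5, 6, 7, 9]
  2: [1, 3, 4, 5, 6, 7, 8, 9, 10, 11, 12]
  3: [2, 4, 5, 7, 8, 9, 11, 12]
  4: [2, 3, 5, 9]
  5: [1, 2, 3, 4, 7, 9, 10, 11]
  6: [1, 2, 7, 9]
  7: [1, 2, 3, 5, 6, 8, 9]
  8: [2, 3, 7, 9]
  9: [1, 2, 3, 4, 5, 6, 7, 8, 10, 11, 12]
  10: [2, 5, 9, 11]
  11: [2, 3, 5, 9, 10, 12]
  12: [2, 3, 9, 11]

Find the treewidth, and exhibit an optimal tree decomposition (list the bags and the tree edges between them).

Treewidth 4.
One optimal decomposition is:
Bags: B1 = {2, 3, 5, 7, 9}  B2 = {2, 3, 5, 9, 11}  B3 = {2, 3, 9, 11, 12}  B4 = {2, 3, 7, 8, 9}  B5 = {2, 3, 4, 5, 9}  B6 = {1, 2, 5, 7, 9}  B7 = {2, 5, 9, 10, 11}  B8 = {1, 2, 6, 7, 9}
Tree: B1–B2, B2–B3, B1–B4, B2–B5, B1–B6, B2–B7, B6–B8

The largest bag has 5 vertices, giving width 4; this decomposition certifies tw(G) ≤ 4. Conversely, {1, 2, 5, 7, 9} is a clique of size 5, and the vertices of any clique must share a bag in every tree decomposition; so some bag has ≥ 5 vertices and tw(G) ≥ 4. The upper and lower bounds meet at 4, so that is the treewidth.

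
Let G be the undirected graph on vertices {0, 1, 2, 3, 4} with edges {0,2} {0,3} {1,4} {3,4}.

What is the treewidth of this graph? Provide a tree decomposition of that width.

The largest bag has 2 vertices, giving width 1; this decomposition certifies tw(G) ≤ 1. G has an edge, so its treewidth is at least 1. Therefore the treewidth is 1.

Treewidth 1.
One such decomposition:
Bags: B1 = {1, 4}  B2 = {3, 4}  B3 = {0, 3}  B4 = {0, 2}
Tree: B1–B2, B2–B3, B3–B4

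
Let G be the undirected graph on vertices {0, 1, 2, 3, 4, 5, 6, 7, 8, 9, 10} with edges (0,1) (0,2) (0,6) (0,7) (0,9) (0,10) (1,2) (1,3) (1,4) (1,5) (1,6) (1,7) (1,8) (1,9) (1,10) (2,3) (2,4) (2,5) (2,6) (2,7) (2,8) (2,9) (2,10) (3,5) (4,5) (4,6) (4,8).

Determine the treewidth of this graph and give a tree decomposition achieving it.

Treewidth 3.
One optimal decomposition is:
Bags: B1 = {1, 2, 4, 6}  B2 = {1, 2, 4, 5}  B3 = {0, 1, 2, 6}  B4 = {1, 2, 3, 5}  B5 = {1, 2, 4, 8}  B6 = {0, 1, 2, 9}  B7 = {0, 1, 2, 10}  B8 = {0, 1, 2, 7}
Tree: B1–B2, B1–B3, B2–B4, B2–B5, B3–B6, B6–B7, B6–B8

Every bag has size at most 4, so the width is 4 − 1 = 3 and tw(G) ≤ 3. For the lower bound, the 4 vertices {0, 1, 2, 9} are pairwise adjacent, and any tree decomposition puts a clique entirely inside one bag — forcing width ≥ 3. Therefore the treewidth is 3.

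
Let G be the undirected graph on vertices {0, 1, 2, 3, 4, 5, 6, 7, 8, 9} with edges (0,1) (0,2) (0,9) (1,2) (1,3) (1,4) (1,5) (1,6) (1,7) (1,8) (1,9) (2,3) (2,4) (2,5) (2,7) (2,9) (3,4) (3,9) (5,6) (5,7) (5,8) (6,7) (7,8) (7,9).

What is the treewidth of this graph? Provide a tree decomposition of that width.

Each bag holds 4 vertices, so the decomposition has width 3, which upper-bounds the treewidth. Conversely, {1, 5, 7, 8} is a clique of size 4, and the vertices of any clique must share a bag in every tree decomposition; so some bag has ≥ 4 vertices and tw(G) ≥ 3. Combining the bounds, tw(G) = 3.

Treewidth 3.
Bags: B1 = {1, 2, 3, 4}  B2 = {1, 2, 3, 9}  B3 = {1, 2, 7, 9}  B4 = {0, 1, 2, 9}  B5 = {1, 2, 5, 7}  B6 = {1, 5, 6, 7}  B7 = {1, 5, 7, 8}
Tree: B1–B2, B2–B3, B2–B4, B3–B5, B5–B6, B5–B7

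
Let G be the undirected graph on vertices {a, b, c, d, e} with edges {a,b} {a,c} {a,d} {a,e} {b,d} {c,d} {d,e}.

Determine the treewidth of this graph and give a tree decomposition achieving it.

The largest bag has 3 vertices, giving width 2; this decomposition certifies tw(G) ≤ 2. Conversely, {a, d, e} is a clique of size 3, and the vertices of any clique must share a bag in every tree decomposition; so some bag has ≥ 3 vertices and tw(G) ≥ 2. Hence tw(G) = 2 exactly.

Treewidth 2.
One optimal decomposition is:
Bags: B1 = {a, d, e}  B2 = {a, c, d}  B3 = {a, b, d}
Tree: B1–B2, B2–B3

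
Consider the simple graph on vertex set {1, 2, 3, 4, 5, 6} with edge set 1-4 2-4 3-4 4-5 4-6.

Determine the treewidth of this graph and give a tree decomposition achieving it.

The largest bag has 2 vertices, giving width 1; this decomposition certifies tw(G) ≤ 1. G has an edge, so its treewidth is at least 1. Hence tw(G) = 1 exactly.

Treewidth 1.
One such decomposition:
Bags: B1 = {4, 6}  B2 = {2, 4}  B3 = {4, 5}  B4 = {3, 4}  B5 = {1, 4}
Tree: B1–B2, B2–B3, B1–B4, B3–B5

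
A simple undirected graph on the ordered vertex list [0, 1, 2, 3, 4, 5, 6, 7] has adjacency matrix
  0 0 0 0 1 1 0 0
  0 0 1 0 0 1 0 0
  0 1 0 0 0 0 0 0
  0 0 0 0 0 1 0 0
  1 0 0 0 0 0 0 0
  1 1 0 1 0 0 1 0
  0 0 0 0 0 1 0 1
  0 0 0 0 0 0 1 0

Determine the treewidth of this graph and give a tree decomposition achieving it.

Treewidth 1.
Bags: B1 = {1, 5}  B2 = {1, 2}  B3 = {3, 5}  B4 = {0, 5}  B5 = {0, 4}  B6 = {5, 6}  B7 = {6, 7}
Tree: B1–B2, B1–B3, B1–B4, B4–B5, B3–B6, B6–B7

Each bag holds 2 vertices, so the decomposition has width 1, which upper-bounds the treewidth. Since G has at least one edge (e.g. 5–1), it is not an edgeless graph, so tw(G) ≥ 1. Therefore the treewidth is 1.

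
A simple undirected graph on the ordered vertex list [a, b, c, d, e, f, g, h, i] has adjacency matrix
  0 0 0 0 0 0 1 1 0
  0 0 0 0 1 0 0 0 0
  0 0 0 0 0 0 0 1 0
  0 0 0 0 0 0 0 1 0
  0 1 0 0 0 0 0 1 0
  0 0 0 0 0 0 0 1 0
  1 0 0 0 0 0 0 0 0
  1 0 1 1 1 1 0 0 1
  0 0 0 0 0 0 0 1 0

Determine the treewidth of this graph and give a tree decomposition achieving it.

Each bag holds 2 vertices, so the decomposition has width 1, which upper-bounds the treewidth. Any graph with an edge has treewidth ≥ 1, and G has the edge h–d. The upper and lower bounds meet at 1, so that is the treewidth.

Treewidth 1.
One optimal decomposition is:
Bags: B1 = {d, h}  B2 = {f, h}  B3 = {a, h}  B4 = {h, i}  B5 = {a, g}  B6 = {e, h}  B7 = {c, h}  B8 = {b, e}
Tree: B1–B2, B2–B3, B1–B4, B3–B5, B4–B6, B1–B7, B6–B8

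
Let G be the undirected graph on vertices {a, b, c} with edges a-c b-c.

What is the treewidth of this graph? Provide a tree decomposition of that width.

Every bag has size at most 2, so the width is 2 − 1 = 1 and tw(G) ≤ 1. Since G has at least one edge (e.g. b–c), it is not an edgeless graph, so tw(G) ≥ 1. The upper and lower bounds meet at 1, so that is the treewidth.

Treewidth 1.
One optimal decomposition is:
Bags: B1 = {b, c}  B2 = {a, c}
Tree: B1–B2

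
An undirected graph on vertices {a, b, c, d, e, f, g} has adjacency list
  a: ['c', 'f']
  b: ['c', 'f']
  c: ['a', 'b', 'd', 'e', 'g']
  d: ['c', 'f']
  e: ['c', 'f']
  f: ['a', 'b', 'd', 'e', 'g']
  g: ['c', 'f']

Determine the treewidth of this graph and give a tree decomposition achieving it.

Treewidth 2.
Bags: B1 = {b, c, f}  B2 = {c, e, f}  B3 = {c, f, g}  B4 = {a, c, f}  B5 = {c, d, f}
Tree: B1–B2, B2–B3, B3–B4, B4–B5

The largest bag has 3 vertices, giving width 2; this decomposition certifies tw(G) ≤ 2. Since c–b–f–e–c is a cycle in G, G is not acyclic. Forests are exactly the graphs of treewidth ≤ 1, so tw(G) ≥ 2. Therefore the treewidth is 2.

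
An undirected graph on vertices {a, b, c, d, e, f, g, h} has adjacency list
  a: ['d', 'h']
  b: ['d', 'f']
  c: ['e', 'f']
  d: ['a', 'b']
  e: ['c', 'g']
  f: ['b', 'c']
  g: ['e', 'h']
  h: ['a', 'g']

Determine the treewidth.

A width-2 tree decomposition is:
Bags: B1 = {c, e, f}  B2 = {e, f, g}  B3 = {f, g, h}  B4 = {a, f, h}  B5 = {a, d, f}  B6 = {b, d, f}
Tree: B1–B2, B2–B3, B3–B4, B4–B5, B5–B6
The largest bag has 3 vertices, giving width 2; this decomposition certifies tw(G) ≤ 2. For the lower bound, G contains the cycle f–c–e–g–h–a–d–b–f, so G is not a forest; only forests have treewidth ≤ 1, hence tw(G) ≥ 2. Therefore the treewidth is 2.

2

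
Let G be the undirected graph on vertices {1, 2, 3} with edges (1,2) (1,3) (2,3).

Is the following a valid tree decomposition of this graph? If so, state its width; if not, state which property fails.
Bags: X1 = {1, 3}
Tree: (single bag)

A tree decomposition must satisfy three properties: every vertex lies in some bag; for every edge, both endpoints lie together in some bag; and for every vertex, the bags containing it form a connected subtree. Here vertex 2 appears in no bag, so the decomposition is invalid.

No — vertex 2 appears in no bag.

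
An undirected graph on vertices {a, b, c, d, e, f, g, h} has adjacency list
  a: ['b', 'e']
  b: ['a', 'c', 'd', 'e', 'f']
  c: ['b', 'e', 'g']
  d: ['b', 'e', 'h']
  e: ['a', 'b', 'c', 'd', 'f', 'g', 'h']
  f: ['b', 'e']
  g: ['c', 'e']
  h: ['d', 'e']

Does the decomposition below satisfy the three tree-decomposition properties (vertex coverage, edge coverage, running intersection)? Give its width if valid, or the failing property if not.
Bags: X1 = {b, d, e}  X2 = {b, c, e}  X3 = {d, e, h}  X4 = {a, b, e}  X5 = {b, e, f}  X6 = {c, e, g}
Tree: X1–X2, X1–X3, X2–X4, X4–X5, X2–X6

Yes; width 2.

Every vertex of G appears in some bag (union = {a, b, c, d, e, f, g, h}); every edge is covered by a bag; and for each vertex v the set of bags containing v is connected in the bag tree. The decomposition is therefore valid. The largest bag has 3 vertices, so the width is 2.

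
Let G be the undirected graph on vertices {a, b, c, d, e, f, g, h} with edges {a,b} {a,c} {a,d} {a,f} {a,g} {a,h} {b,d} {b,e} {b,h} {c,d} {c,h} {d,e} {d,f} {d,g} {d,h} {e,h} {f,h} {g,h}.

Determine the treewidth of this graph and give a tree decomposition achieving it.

Treewidth 3.
Bags: B1 = {a, d, f, h}  B2 = {a, b, d, h}  B3 = {b, d, e, h}  B4 = {a, c, d, h}  B5 = {a, d, g, h}
Tree: B1–B2, B2–B3, B2–B4, B2–B5

Every bag has size at most 4, so the width is 4 − 1 = 3 and tw(G) ≤ 3. Conversely, {b, d, e, h} is a clique of size 4, and the vertices of any clique must share a bag in every tree decomposition; so some bag has ≥ 4 vertices and tw(G) ≥ 3. Hence tw(G) = 3 exactly.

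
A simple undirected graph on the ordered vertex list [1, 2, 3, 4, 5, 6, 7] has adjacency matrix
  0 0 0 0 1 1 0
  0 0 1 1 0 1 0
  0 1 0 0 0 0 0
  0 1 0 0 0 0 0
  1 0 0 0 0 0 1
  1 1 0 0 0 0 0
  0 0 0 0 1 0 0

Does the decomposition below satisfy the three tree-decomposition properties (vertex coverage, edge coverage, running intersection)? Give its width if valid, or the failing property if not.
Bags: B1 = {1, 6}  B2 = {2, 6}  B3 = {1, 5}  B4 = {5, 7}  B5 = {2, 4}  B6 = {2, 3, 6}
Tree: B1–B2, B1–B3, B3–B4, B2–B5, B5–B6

No — bags containing vertex 6 are not connected in the tree.

A tree decomposition must satisfy three properties: every vertex lies in some bag; for every edge, both endpoints lie together in some bag; and for every vertex, the bags containing it form a connected subtree. Here bags containing vertex 6 are not connected in the tree, so the decomposition is invalid.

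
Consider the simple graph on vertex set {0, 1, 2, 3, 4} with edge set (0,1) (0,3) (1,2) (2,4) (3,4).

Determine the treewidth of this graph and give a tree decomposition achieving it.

Every bag has size at most 3, so the width is 3 − 1 = 2 and tw(G) ≤ 2. For the lower bound, G contains the cycle 0–1–2–4–3–0, so G is not a forest; only forests have treewidth ≤ 1, hence tw(G) ≥ 2. Hence tw(G) = 2 exactly.

Treewidth 2.
One such decomposition:
Bags: B1 = {0, 1, 2}  B2 = {0, 2, 4}  B3 = {0, 3, 4}
Tree: B1–B2, B2–B3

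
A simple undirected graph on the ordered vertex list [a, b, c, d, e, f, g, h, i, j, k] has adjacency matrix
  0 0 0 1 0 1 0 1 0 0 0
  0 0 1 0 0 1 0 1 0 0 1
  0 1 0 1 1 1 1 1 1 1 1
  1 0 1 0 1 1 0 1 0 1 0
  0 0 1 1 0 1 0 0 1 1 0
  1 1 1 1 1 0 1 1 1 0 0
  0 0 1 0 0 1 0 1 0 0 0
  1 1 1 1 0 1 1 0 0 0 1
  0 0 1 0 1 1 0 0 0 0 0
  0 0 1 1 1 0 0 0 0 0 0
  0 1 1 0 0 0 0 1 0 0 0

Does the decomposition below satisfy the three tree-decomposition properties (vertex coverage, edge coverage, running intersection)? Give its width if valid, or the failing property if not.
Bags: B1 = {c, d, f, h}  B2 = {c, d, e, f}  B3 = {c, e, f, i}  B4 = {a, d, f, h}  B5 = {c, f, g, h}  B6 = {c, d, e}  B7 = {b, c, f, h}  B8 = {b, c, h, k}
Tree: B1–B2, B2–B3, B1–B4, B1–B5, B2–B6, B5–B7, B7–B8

No — vertex j appears in no bag.

A tree decomposition must satisfy three properties: every vertex lies in some bag; for every edge, both endpoints lie together in some bag; and for every vertex, the bags containing it form a connected subtree. Here vertex j appears in no bag, so the decomposition is invalid.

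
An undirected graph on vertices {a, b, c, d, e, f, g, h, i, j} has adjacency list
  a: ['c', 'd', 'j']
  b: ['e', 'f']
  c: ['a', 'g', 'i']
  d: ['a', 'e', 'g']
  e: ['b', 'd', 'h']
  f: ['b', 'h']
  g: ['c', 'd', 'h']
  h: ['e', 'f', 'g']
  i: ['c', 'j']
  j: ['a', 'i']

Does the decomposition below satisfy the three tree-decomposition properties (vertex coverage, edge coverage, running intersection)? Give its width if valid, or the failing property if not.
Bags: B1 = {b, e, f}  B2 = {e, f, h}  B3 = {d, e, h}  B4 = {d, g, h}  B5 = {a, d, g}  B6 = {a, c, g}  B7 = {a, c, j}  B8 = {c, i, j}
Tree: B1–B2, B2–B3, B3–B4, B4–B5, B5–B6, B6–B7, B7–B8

Every vertex of G appears in some bag (union = {a, b, c, d, e, f, g, h, i, j}); every edge is covered by a bag; and for each vertex v the set of bags containing v is connected in the bag tree. The decomposition is therefore valid. The largest bag has 3 vertices, so the width is 2.

Yes; width 2.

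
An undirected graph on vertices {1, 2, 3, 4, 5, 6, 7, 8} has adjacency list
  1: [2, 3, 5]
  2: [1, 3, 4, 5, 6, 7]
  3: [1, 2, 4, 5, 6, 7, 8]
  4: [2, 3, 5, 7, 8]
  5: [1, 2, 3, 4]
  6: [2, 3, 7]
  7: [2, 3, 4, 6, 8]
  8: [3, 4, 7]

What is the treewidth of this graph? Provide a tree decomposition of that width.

Each bag holds 4 vertices, so the decomposition has width 3, which upper-bounds the treewidth. On the other hand G contains the 4-clique {3, 4, 7, 8}. A clique must lie in a single bag of any decomposition, so no decomposition can have width below 3. Combining the bounds, tw(G) = 3.

Treewidth 3.
Bags: B1 = {2, 3, 4, 5}  B2 = {2, 3, 4, 7}  B3 = {1, 2, 3, 5}  B4 = {3, 4, 7, 8}  B5 = {2, 3, 6, 7}
Tree: B1–B2, B1–B3, B2–B4, B2–B5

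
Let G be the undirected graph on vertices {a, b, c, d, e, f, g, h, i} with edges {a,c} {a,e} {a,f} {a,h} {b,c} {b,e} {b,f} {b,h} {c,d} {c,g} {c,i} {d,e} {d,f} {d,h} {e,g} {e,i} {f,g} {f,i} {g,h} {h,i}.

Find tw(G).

A width-4 tree decomposition is:
Bags: B1 = {c, e, f, h, i}  B2 = {c, d, e, f, h}  B3 = {b, c, e, f, h}  B4 = {a, c, e, f, h}  B5 = {c, e, f, g, h}
Tree: B1–B2, B2–B3, B3–B4, B4–B5
Every bag has size at most 5, so the width is 5 − 1 = 4 and tw(G) ≤ 4. For the lower bound: the 5 vertex sets {e,i}, {c,d}, {b,f}, {h}, {a} are disjoint, each induces a connected subgraph, and every pair is joined by at least one edge of G. Contracting each set to a single vertex therefore yields K_{5} as a minor, and since treewidth is minor-monotone, tw(G) ≥ tw(K_{5}) = 4. Combining the bounds, tw(G) = 4.

4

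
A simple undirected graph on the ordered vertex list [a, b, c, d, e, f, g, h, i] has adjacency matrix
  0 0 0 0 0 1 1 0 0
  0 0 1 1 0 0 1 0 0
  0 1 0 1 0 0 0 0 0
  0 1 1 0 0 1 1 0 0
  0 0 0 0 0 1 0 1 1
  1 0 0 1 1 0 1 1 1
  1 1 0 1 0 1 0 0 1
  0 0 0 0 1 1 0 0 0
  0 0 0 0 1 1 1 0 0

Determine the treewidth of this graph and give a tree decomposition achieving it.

Treewidth 2.
One optimal decomposition is:
Bags: B1 = {a, f, g}  B2 = {f, g, i}  B3 = {d, f, g}  B4 = {b, d, g}  B5 = {e, f, i}  B6 = {e, f, h}  B7 = {b, c, d}
Tree: B1–B2, B2–B3, B3–B4, B2–B5, B5–B6, B4–B7

Each bag holds 3 vertices, so the decomposition has width 2, which upper-bounds the treewidth. Conversely, {b, c, d} is a clique of size 3, and the vertices of any clique must share a bag in every tree decomposition; so some bag has ≥ 3 vertices and tw(G) ≥ 2. Therefore the treewidth is 2.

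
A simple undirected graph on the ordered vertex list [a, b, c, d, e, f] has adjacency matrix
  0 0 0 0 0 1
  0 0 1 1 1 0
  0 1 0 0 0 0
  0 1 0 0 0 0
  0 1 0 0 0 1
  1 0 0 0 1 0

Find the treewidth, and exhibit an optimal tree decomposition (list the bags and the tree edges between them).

Each bag holds 2 vertices, so the decomposition has width 1, which upper-bounds the treewidth. G has an edge, so its treewidth is at least 1. Hence tw(G) = 1 exactly.

Treewidth 1.
One optimal decomposition is:
Bags: B1 = {e, f}  B2 = {b, e}  B3 = {b, d}  B4 = {b, c}  B5 = {a, f}
Tree: B1–B2, B2–B3, B3–B4, B1–B5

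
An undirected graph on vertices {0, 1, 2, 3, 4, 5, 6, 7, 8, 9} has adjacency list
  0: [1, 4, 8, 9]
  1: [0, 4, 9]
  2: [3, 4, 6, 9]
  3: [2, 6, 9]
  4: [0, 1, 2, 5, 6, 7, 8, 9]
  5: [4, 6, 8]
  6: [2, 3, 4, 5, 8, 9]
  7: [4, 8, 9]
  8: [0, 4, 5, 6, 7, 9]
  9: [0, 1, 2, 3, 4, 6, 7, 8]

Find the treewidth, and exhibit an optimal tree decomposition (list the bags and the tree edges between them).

Every bag has size at most 4, so the width is 4 − 1 = 3 and tw(G) ≤ 3. Conversely, {2, 3, 6, 9} is a clique of size 4, and the vertices of any clique must share a bag in every tree decomposition; so some bag has ≥ 4 vertices and tw(G) ≥ 3. Therefore the treewidth is 3.

Treewidth 3.
One such decomposition:
Bags: B1 = {4, 5, 6, 8}  B2 = {4, 6, 8, 9}  B3 = {4, 7, 8, 9}  B4 = {0, 4, 8, 9}  B5 = {0, 1, 4, 9}  B6 = {2, 4, 6, 9}  B7 = {2, 3, 6, 9}
Tree: B1–B2, B2–B3, B2–B4, B4–B5, B2–B6, B6–B7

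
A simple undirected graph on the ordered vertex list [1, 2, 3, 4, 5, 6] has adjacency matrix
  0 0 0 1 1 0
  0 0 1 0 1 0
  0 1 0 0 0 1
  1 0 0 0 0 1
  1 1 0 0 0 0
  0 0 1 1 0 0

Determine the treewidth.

2

A width-2 tree decomposition is:
Bags: B1 = {1, 4, 5}  B2 = {4, 5, 6}  B3 = {3, 5, 6}  B4 = {2, 3, 5}
Tree: B1–B2, B2–B3, B3–B4
Each bag holds 3 vertices, so the decomposition has width 2, which upper-bounds the treewidth. The edges 5–1–4–6–3–2–5 form a cycle, so G is not a tree and its treewidth is at least 2. Hence tw(G) = 2 exactly.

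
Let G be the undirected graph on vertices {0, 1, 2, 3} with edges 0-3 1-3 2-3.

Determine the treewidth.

A width-1 tree decomposition is:
Bags: B1 = {2, 3}  B2 = {1, 3}  B3 = {0, 3}
Tree: B1–B2, B2–B3
The largest bag has 2 vertices, giving width 1; this decomposition certifies tw(G) ≤ 1. Since G has at least one edge (e.g. 2–3), it is not an edgeless graph, so tw(G) ≥ 1. The upper and lower bounds meet at 1, so that is the treewidth.

1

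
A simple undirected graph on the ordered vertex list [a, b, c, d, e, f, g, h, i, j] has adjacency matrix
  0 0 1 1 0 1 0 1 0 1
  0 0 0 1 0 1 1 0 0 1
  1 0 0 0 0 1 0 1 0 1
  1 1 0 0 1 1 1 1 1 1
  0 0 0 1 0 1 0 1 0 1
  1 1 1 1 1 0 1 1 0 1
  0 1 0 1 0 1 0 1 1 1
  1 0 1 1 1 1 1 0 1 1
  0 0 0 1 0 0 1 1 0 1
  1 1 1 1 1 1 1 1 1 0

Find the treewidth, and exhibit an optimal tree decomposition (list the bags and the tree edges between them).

The largest bag has 5 vertices, giving width 4; this decomposition certifies tw(G) ≤ 4. For the lower bound, the 5 vertices {d, f, g, h, j} are pairwise adjacent, and any tree decomposition puts a clique entirely inside one bag — forcing width ≥ 4. The upper and lower bounds meet at 4, so that is the treewidth.

Treewidth 4.
One such decomposition:
Bags: B1 = {d, e, f, h, j}  B2 = {d, f, g, h, j}  B3 = {b, d, f, g, j}  B4 = {d, g, h, i, j}  B5 = {a, d, f, h, j}  B6 = {a, c, f, h, j}
Tree: B1–B2, B2–B3, B2–B4, B2–B5, B5–B6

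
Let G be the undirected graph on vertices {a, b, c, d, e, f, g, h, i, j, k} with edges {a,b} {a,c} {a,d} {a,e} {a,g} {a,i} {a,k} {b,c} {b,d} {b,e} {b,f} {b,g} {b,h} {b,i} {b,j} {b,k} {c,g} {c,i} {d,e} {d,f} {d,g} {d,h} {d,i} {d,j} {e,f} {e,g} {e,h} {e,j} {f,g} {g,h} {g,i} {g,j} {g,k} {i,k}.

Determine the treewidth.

A width-4 tree decomposition is:
Bags: B1 = {a, b, d, g, i}  B2 = {a, b, g, i, k}  B3 = {a, b, d, e, g}  B4 = {a, b, c, g, i}  B5 = {b, d, e, g, h}  B6 = {b, d, e, f, g}  B7 = {b, d, e, g, j}
Tree: B1–B2, B1–B3, B2–B4, B3–B5, B5–B6, B6–B7
The largest bag has 5 vertices, giving width 4; this decomposition certifies tw(G) ≤ 4. Conversely, {b, d, e, g, j} is a clique of size 5, and the vertices of any clique must share a bag in every tree decomposition; so some bag has ≥ 5 vertices and tw(G) ≥ 4. The upper and lower bounds meet at 4, so that is the treewidth.

4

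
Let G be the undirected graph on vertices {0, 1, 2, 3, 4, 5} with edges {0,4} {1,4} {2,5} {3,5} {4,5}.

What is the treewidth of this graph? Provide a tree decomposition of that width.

Every bag has size at most 2, so the width is 2 − 1 = 1 and tw(G) ≤ 1. G has an edge, so its treewidth is at least 1. The upper and lower bounds meet at 1, so that is the treewidth.

Treewidth 1.
Bags: B1 = {4, 5}  B2 = {0, 4}  B3 = {3, 5}  B4 = {2, 5}  B5 = {1, 4}
Tree: B1–B2, B1–B3, B3–B4, B1–B5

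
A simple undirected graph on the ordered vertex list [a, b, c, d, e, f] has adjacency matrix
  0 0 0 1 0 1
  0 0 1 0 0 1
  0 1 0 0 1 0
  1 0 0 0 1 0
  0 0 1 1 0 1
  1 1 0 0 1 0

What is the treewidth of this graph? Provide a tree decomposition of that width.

Treewidth 2.
Bags: B1 = {b, c, f}  B2 = {c, e, f}  B3 = {a, e, f}  B4 = {a, d, e}
Tree: B1–B2, B2–B3, B3–B4

The largest bag has 3 vertices, giving width 2; this decomposition certifies tw(G) ≤ 2. Since b–c–e–f–b is a cycle in G, G is not acyclic. Forests are exactly the graphs of treewidth ≤ 1, so tw(G) ≥ 2. The upper and lower bounds meet at 2, so that is the treewidth.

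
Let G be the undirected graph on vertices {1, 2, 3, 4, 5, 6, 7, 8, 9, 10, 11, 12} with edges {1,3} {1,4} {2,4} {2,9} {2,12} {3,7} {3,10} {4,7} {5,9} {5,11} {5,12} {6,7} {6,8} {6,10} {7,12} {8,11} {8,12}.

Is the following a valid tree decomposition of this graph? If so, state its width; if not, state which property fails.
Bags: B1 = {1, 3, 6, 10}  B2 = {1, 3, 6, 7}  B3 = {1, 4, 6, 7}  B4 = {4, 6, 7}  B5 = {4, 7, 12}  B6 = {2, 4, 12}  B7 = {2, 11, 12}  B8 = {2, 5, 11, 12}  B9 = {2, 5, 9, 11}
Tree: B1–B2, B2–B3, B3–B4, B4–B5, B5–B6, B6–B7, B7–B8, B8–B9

No — vertex 8 appears in no bag.

A tree decomposition must satisfy three properties: every vertex lies in some bag; for every edge, both endpoints lie together in some bag; and for every vertex, the bags containing it form a connected subtree. Here vertex 8 appears in no bag, so the decomposition is invalid.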